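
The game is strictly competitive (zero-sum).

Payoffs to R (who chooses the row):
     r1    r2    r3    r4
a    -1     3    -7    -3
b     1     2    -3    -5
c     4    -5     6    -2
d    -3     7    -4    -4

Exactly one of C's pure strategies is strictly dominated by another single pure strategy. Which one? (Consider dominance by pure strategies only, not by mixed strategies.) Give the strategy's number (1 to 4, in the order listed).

C prefers columns that give R less. Compare r1 with r4: -3 < -1, -5 < 1, -2 < 4, -4 < -3.
So r4 strictly dominates r1 for C; r1 is strictly dominated.

1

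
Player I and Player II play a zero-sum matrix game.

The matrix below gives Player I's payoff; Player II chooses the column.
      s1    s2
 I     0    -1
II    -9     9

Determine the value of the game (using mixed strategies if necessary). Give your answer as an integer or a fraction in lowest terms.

Row minima are -1 and -9, so Player I's maximin is -1; column maxima are 0 and 9, so Player II's minimax is 0. These differ, so the equilibrium is in mixed strategies.
Let Player I play I with probability p. Player II is indifferent when −9(1−p) = −p + 9(1−p), giving p = 18/19.
Let Player II play s1 with probability q. Player I is indifferent when −(1−q) = −9q + 9(1−q), giving q = 10/19.
The value is 0·(10/19) + (-1)·(9/19) = -9/19.

-9/19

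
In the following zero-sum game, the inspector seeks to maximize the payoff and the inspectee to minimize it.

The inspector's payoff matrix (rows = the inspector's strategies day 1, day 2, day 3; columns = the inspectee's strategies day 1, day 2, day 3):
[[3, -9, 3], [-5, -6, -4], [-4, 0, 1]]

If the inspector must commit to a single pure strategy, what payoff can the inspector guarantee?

-4

The worst-case payoff for each row is day 1: -9, day 2: -6, day 3: -4.
The best of these is -4.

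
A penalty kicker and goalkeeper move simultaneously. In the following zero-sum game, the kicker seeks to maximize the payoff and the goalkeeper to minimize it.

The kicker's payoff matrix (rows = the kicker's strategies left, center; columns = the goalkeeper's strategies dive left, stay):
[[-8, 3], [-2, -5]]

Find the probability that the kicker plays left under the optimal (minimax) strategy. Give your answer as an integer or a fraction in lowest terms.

3/14

Row minima are -8 and -5, so the kicker's maximin is -5; column maxima are -2 and 3, so the goalkeeper's minimax is -2. These differ, so the equilibrium is in mixed strategies.
Let the kicker play left with probability p. The goalkeeper is indifferent when −8p − 2(1−p) = 3p − 5(1−p), giving p = 3/14.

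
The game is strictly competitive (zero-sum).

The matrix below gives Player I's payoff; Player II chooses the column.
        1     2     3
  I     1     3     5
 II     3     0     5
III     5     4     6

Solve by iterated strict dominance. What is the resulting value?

Row I is strictly dominated by row III (5>1, 4>3, 6>5); eliminate I.
Column 1 is strictly dominated by 2 for Player II (0<3, 4<5); eliminate 1.
Column 3 is strictly dominated by 2 for Player II (0<5, 4<6); eliminate 3.
Row II is strictly dominated by row III (4>0); eliminate II.
Only (III, 2) remains, with payoff 4.

4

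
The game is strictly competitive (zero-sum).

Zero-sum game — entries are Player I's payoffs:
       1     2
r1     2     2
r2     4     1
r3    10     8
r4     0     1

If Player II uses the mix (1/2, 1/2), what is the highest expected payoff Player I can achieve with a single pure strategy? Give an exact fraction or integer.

9

r1: (2)·(1/2) + (2)·(1/2) = 2.
r2: (4)·(1/2) + (1)·(1/2) = 5/2.
r3: (10)·(1/2) + (8)·(1/2) = 9.
r4: (0)·(1/2) + (1)·(1/2) = 1/2.
The best pure response is r3 with expected payoff 9.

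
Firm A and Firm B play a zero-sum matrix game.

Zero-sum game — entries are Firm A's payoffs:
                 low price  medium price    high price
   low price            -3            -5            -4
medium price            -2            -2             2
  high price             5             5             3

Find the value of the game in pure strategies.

3

Row minima: -5, -2, 3 → Firm A's maximin is 3.
Column maxima: 5, 5, 3 → Firm B's minimax is 3.
They coincide at (high price, high price), so the value is 3.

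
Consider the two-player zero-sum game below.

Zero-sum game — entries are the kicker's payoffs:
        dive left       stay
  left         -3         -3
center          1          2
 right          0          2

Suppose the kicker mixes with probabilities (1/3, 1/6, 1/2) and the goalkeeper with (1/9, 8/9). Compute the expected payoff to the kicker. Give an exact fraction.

11/54

Against (1/9, 8/9), each row's expected payoff is left: -3; center: 17/9; right: 16/9.
Taking the (1/3, 1/6, 1/2)-weighted average: (1/3)·(-3) + (1/6)·(17/9) + (1/2)·(16/9) = 11/54.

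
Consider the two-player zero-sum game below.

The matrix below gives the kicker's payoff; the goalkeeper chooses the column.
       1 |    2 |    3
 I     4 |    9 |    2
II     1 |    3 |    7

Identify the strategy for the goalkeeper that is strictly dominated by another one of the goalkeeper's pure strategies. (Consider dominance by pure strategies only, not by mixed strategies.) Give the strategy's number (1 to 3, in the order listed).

The goalkeeper prefers columns that give the kicker less. Compare 2 with 1: 4 < 9, 1 < 3.
So 1 strictly dominates 2 for the goalkeeper; 2 is strictly dominated.

2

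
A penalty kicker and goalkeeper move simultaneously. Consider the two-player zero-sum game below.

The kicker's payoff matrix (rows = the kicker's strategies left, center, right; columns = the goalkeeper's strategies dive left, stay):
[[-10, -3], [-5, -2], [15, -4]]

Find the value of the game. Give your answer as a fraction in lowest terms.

Row left is strictly dominated by row center, so the kicker never plays it.
The remaining 2×2 game on (center, right) × (dive left, stay) has no saddle point. Let the kicker play center with probability p; indifference gives −5p + 15(1−p) = −2p − 4(1−p), so p = 19/22.
Similarly the goalkeeper's optimal q on dive left is 1/11, and the value is -5·(1/11) + (-2)·(10/11) = -25/11.

-25/11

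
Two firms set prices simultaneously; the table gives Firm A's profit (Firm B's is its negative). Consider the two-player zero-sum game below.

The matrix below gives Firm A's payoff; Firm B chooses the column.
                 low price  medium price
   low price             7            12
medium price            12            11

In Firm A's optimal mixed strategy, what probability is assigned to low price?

Row minima are 7 and 11, so Firm A's maximin is 11; column maxima are 12 and 12, so Firm B's minimax is 12. These differ, so the equilibrium is in mixed strategies.
Let Firm A play low price with probability p. Firm B is indifferent when 7p + 12(1−p) = 12p + 11(1−p), giving p = 1/6.

1/6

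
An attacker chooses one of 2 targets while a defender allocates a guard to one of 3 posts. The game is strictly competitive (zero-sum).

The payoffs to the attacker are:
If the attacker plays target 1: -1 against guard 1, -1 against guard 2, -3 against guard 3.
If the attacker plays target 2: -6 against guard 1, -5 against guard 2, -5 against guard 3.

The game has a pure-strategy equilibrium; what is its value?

Row minima: -3, -6 → the attacker's maximin is -3.
Column maxima: -1, -1, -3 → the defender's minimax is -3.
They coincide at (target 1, guard 3), so the value is -3.

-3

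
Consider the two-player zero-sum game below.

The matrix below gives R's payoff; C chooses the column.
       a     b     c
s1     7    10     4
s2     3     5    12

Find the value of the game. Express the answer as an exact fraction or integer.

Column b is strictly dominated by a for C (it gives R more in every row).
The remaining 2×2 game on (s1, s2) × (a, c) has no saddle point. Let R play s1 with probability p; indifference gives 7p + 3(1−p) = 4p + 12(1−p), so p = 3/4.
Similarly C's optimal q on a is 2/3, and the value is 7·(2/3) + (4)·(1/3) = 6.

6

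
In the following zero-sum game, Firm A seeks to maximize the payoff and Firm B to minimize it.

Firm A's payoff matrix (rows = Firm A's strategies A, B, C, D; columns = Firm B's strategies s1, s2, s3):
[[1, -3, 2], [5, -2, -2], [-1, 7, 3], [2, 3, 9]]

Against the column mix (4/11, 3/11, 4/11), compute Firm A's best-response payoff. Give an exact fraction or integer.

A: (1)·(4/11) + (-3)·(3/11) + (2)·(4/11) = 3/11.
B: (5)·(4/11) + (-2)·(3/11) + (-2)·(4/11) = 6/11.
C: (-1)·(4/11) + (7)·(3/11) + (3)·(4/11) = 29/11.
D: (2)·(4/11) + (3)·(3/11) + (9)·(4/11) = 53/11.
The best pure response is D with expected payoff 53/11.

53/11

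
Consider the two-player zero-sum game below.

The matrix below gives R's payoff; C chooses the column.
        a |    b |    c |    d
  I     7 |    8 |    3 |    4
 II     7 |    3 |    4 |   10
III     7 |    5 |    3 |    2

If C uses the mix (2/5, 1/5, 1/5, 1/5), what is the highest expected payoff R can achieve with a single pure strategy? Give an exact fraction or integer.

I: (7)·(2/5) + (8)·(1/5) + (3)·(1/5) + (4)·(1/5) = 29/5.
II: (7)·(2/5) + (3)·(1/5) + (4)·(1/5) + (10)·(1/5) = 31/5.
III: (7)·(2/5) + (5)·(1/5) + (3)·(1/5) + (2)·(1/5) = 24/5.
The best pure response is II with expected payoff 31/5.

31/5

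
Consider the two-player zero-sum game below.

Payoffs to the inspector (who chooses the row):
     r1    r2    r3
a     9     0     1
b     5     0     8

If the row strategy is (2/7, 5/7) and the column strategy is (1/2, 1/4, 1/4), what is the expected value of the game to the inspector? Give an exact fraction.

Against (1/2, 1/4, 1/4), each row's expected payoff is a: 19/4; b: 9/2.
Taking the (2/7, 5/7)-weighted average: (2/7)·(19/4) + (5/7)·(9/2) = 32/7.

32/7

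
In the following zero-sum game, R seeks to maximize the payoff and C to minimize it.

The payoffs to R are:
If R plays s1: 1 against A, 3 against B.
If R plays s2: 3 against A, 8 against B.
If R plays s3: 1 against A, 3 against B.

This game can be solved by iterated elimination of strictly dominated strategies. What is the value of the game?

3

Row s1 is strictly dominated by row s2 (3>1, 8>3); eliminate s1.
Row s3 is strictly dominated by row s2 (3>1, 8>3); eliminate s3.
Column B is strictly dominated by A for C (3<8); eliminate B.
Only (s2, A) remains, with payoff 3.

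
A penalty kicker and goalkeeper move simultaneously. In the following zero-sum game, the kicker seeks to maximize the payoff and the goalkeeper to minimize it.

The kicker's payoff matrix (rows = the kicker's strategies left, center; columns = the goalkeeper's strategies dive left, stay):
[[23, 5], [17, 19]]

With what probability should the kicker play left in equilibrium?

Row minima are 5 and 17, so the kicker's maximin is 17; column maxima are 23 and 19, so the goalkeeper's minimax is 19. These differ, so the equilibrium is in mixed strategies.
Let the kicker play left with probability p. The goalkeeper is indifferent when 23p + 17(1−p) = 5p + 19(1−p), giving p = 1/10.

1/10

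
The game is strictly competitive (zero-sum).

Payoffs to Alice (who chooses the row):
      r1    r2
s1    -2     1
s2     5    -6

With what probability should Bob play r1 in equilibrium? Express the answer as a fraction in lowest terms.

Row minima are -2 and -6, so Alice's maximin is -2; column maxima are 5 and 1, so Bob's minimax is 1. These differ, so the equilibrium is in mixed strategies.
Let Bob play r1 with probability q. Alice is indifferent when −2q + (1−q) = 5q − 6(1−q), giving q = 1/2.

1/2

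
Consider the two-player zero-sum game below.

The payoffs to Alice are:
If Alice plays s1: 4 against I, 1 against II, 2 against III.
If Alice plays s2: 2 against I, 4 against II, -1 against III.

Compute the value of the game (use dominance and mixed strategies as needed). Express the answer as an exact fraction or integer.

Column I is strictly dominated by III for Bob (it gives Alice more in every row).
The remaining 2×2 game on (s1, s2) × (II, III) has no saddle point. Let Alice play s1 with probability p; indifference gives p + 4(1−p) = 2p − (1−p), so p = 5/6.
Similarly Bob's optimal q on II is 1/2, and the value is 1·(1/2) + (2)·(1/2) = 3/2.

3/2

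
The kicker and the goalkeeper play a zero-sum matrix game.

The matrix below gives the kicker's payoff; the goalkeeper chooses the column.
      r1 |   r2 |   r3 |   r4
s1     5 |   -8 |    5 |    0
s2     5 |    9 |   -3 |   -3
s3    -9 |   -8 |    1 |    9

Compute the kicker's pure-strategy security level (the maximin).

-3

The worst-case payoff for each row is s1: -8, s2: -3, s3: -9.
The best of these is -3.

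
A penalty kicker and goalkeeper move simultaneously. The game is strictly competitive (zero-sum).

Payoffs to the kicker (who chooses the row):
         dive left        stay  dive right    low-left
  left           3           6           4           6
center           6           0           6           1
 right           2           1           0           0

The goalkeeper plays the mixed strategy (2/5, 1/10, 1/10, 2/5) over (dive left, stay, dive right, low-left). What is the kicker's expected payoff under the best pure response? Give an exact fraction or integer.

23/5

left: (3)·(2/5) + (6)·(1/10) + (4)·(1/10) + (6)·(2/5) = 23/5.
center: (6)·(2/5) + (0)·(1/10) + (6)·(1/10) + (1)·(2/5) = 17/5.
right: (2)·(2/5) + (1)·(1/10) + (0)·(1/10) + (0)·(2/5) = 9/10.
The best pure response is left with expected payoff 23/5.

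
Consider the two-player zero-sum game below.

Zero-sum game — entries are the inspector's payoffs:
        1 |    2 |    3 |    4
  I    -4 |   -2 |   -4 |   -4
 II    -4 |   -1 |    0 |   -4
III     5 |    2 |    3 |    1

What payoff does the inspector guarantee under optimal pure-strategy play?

Row minima: -4, -4, 1 → the inspector's maximin is 1.
Column maxima: 5, 2, 3, 1 → the inspectee's minimax is 1.
They coincide at (III, 4), so the value is 1.

1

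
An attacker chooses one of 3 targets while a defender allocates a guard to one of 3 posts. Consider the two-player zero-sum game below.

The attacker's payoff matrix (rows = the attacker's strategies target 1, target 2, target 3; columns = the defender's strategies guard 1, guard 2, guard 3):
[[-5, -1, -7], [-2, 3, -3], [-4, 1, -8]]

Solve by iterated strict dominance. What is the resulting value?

-3

Row target 3 is strictly dominated by row target 2 (-2>-4, 3>1, -3>-8); eliminate target 3.
Column guard 1 is strictly dominated by guard 3 for the defender (-7<-5, -3<-2); eliminate guard 1.
Column guard 2 is strictly dominated by guard 3 for the defender (-7<-1, -3<3); eliminate guard 2.
Row target 1 is strictly dominated by row target 2 (-3>-7); eliminate target 1.
Only (target 2, guard 3) remains, with payoff -3.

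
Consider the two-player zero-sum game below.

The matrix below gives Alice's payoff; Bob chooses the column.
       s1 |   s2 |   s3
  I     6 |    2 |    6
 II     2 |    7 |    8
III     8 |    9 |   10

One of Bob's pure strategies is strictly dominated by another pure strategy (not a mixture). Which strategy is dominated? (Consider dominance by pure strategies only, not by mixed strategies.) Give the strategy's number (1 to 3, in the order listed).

3

Bob prefers columns that give Alice less. Compare s3 with s2: 2 < 6, 7 < 8, 9 < 10.
So s2 strictly dominates s3 for Bob; s3 is strictly dominated.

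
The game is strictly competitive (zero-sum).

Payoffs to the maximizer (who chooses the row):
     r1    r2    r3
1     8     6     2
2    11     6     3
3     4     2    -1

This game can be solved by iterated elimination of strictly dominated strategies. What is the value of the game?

Row 3 is strictly dominated by row 1 (8>4, 6>2, 2>-1); eliminate 3.
Column r2 is strictly dominated by r3 for the minimizer (2<6, 3<6); eliminate r2.
Column r1 is strictly dominated by r3 for the minimizer (2<8, 3<11); eliminate r1.
Row 1 is strictly dominated by row 2 (3>2); eliminate 1.
Only (2, r3) remains, with payoff 3.

3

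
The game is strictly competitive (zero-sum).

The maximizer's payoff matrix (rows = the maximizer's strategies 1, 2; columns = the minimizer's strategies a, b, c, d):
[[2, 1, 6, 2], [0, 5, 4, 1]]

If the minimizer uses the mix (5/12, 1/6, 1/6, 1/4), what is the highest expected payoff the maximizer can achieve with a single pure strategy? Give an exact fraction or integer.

5/2

1: (2)·(5/12) + (1)·(1/6) + (6)·(1/6) + (2)·(1/4) = 5/2.
2: (0)·(5/12) + (5)·(1/6) + (4)·(1/6) + (1)·(1/4) = 7/4.
The best pure response is 1 with expected payoff 5/2.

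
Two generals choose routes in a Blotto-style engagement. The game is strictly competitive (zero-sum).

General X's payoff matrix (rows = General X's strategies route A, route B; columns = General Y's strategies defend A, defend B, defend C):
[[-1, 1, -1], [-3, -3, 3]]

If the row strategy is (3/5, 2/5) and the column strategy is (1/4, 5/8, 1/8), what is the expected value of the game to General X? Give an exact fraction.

-3/4

Against (1/4, 5/8, 1/8), each row's expected payoff is route A: 1/4; route B: -9/4.
Taking the (3/5, 2/5)-weighted average: (3/5)·(1/4) + (2/5)·(-9/4) = -3/4.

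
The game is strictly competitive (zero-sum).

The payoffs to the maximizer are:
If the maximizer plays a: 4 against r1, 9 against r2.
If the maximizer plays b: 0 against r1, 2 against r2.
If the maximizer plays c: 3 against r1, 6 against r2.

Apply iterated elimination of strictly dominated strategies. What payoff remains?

Column r2 is strictly dominated by r1 for the minimizer (4<9, 0<2, 3<6); eliminate r2.
Row c is strictly dominated by row a (4>3); eliminate c.
Row b is strictly dominated by row a (4>0); eliminate b.
Only (a, r1) remains, with payoff 4.

4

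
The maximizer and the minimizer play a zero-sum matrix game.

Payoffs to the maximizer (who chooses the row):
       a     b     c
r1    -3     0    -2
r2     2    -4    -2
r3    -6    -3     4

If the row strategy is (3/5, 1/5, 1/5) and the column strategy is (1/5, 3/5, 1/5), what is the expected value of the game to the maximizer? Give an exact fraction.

-38/25

Against (1/5, 3/5, 1/5), each row's expected payoff is r1: -1; r2: -12/5; r3: -11/5.
Taking the (3/5, 1/5, 1/5)-weighted average: (3/5)·(-1) + (1/5)·(-12/5) + (1/5)·(-11/5) = -38/25.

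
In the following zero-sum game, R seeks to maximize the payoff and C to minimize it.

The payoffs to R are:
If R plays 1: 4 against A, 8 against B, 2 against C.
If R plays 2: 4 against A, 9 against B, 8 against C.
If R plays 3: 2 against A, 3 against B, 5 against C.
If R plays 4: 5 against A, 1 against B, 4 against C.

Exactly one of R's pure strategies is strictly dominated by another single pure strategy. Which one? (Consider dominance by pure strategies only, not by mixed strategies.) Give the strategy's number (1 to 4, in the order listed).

3

Compare 3 with 2: 4 > 2, 9 > 3, 8 > 5.
So 2 strictly dominates 3 for R; 3 is strictly dominated.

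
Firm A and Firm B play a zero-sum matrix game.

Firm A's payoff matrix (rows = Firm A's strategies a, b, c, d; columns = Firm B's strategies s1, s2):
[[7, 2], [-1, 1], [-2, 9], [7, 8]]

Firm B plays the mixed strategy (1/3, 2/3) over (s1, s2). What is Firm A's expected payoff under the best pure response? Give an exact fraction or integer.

a: (7)·(1/3) + (2)·(2/3) = 11/3.
b: (-1)·(1/3) + (1)·(2/3) = 1/3.
c: (-2)·(1/3) + (9)·(2/3) = 16/3.
d: (7)·(1/3) + (8)·(2/3) = 23/3.
The best pure response is d with expected payoff 23/3.

23/3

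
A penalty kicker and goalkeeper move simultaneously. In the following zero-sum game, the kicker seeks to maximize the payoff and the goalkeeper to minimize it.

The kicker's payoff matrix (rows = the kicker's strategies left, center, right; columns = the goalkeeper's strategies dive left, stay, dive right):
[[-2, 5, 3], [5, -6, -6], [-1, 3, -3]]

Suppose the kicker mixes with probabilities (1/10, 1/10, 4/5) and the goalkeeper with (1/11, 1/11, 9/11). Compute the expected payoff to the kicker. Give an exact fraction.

Against (1/11, 1/11, 9/11), each row's expected payoff is left: 30/11; center: -5; right: -25/11.
Taking the (1/10, 1/10, 4/5)-weighted average: (1/10)·(30/11) + (1/10)·(-5) + (4/5)·(-25/11) = -45/22.

-45/22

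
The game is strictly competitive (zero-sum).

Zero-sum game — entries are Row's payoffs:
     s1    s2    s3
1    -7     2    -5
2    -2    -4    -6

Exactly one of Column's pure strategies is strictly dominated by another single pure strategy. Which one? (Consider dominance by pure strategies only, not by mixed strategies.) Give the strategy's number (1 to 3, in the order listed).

Column prefers columns that give Row less. Compare s2 with s3: -5 < 2, -6 < -4.
So s3 strictly dominates s2 for Column; s2 is strictly dominated.

2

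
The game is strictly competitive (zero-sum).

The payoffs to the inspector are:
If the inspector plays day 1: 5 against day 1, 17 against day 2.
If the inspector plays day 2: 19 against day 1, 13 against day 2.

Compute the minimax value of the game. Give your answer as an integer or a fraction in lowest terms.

43/3

Row minima are 5 and 13, so the inspector's maximin is 13; column maxima are 19 and 17, so the inspectee's minimax is 17. These differ, so the equilibrium is in mixed strategies.
Let the inspector play day 1 with probability p. The inspectee is indifferent when 5p + 19(1−p) = 17p + 13(1−p), giving p = 1/3.
Let the inspectee play day 1 with probability q. The inspector is indifferent when 5q + 17(1−q) = 19q + 13(1−q), giving q = 2/9.
The value is 5·(2/9) + (17)·(7/9) = 43/3.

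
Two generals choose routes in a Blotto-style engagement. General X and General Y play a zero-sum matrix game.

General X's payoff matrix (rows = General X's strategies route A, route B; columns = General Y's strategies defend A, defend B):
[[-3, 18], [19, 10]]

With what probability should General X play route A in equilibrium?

3/10

Row minima are -3 and 10, so General X's maximin is 10; column maxima are 19 and 18, so General Y's minimax is 18. These differ, so the equilibrium is in mixed strategies.
Let General X play route A with probability p. General Y is indifferent when −3p + 19(1−p) = 18p + 10(1−p), giving p = 3/10.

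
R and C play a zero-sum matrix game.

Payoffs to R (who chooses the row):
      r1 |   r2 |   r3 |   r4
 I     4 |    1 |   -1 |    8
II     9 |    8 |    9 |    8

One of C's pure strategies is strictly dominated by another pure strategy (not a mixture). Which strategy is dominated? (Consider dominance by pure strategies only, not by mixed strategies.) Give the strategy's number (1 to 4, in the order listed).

C prefers columns that give R less. Compare r1 with r2: 1 < 4, 8 < 9.
So r2 strictly dominates r1 for C; r1 is strictly dominated.

1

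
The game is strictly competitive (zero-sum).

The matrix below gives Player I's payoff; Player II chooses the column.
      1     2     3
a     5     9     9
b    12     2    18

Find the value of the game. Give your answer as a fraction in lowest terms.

7

Column 3 is strictly dominated by 1 for Player II (it gives Player I more in every row).
The remaining 2×2 game on (a, b) × (1, 2) has no saddle point. Let Player I play a with probability p; indifference gives 5p + 12(1−p) = 9p + 2(1−p), so p = 5/7.
Similarly Player II's optimal q on 1 is 1/2, and the value is 5·(1/2) + (9)·(1/2) = 7.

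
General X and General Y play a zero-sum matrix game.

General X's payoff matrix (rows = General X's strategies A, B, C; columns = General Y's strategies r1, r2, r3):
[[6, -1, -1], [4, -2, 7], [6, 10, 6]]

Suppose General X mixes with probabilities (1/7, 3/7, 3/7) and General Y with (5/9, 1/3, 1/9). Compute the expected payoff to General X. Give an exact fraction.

41/9

Against (5/9, 1/3, 1/9), each row's expected payoff is A: 26/9; B: 7/3; C: 22/3.
Taking the (1/7, 3/7, 3/7)-weighted average: (1/7)·(26/9) + (3/7)·(7/3) + (3/7)·(22/3) = 41/9.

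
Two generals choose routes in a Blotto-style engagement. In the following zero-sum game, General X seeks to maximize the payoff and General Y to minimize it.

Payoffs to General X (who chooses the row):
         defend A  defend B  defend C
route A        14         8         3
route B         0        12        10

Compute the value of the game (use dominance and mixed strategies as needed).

20/3

Column defend B is strictly dominated by defend C for General Y (it gives General X more in every row).
The remaining 2×2 game on (route A, route B) × (defend A, defend C) has no saddle point. Let General X play route A with probability p; indifference gives 14p = 3p + 10(1−p), so p = 10/21.
Similarly General Y's optimal q on defend A is 1/3, and the value is 14·(1/3) + (3)·(2/3) = 20/3.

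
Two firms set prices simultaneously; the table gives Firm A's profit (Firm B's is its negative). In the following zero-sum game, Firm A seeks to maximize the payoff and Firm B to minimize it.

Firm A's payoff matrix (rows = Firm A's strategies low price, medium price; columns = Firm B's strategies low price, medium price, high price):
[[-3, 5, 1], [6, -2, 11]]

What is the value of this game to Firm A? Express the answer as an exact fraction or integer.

3/2

Column high price is strictly dominated by low price for Firm B (it gives Firm A more in every row).
The remaining 2×2 game on (low price, medium price) × (low price, medium price) has no saddle point. Let Firm A play low price with probability p; indifference gives −3p + 6(1−p) = 5p − 2(1−p), so p = 1/2.
Similarly Firm B's optimal q on low price is 7/16, and the value is -3·(7/16) + (5)·(9/16) = 3/2.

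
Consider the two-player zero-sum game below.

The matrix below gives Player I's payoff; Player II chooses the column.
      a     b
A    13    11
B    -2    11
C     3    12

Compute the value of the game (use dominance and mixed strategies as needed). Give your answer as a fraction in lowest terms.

Row B is strictly dominated by row C, so Player I never plays it.
The remaining 2×2 game on (A, C) × (a, b) has no saddle point. Let Player I play A with probability p; indifference gives 13p + 3(1−p) = 11p + 12(1−p), so p = 9/11.
Similarly Player II's optimal q on a is 1/11, and the value is 13·(1/11) + (11)·(10/11) = 123/11.

123/11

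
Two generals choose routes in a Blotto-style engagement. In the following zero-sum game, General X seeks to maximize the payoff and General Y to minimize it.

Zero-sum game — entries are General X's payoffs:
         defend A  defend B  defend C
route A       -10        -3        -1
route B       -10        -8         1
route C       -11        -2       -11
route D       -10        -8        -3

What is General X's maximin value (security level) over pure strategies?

-10

The worst-case payoff for each row is route A: -10, route B: -10, route C: -11, route D: -10.
The best of these is -10.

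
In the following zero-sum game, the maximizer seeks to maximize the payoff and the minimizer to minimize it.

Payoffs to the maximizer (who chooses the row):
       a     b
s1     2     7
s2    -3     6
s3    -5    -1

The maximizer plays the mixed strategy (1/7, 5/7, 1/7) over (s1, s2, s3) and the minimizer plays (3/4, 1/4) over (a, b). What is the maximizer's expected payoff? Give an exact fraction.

-9/14

Against (3/4, 1/4), each row's expected payoff is s1: 13/4; s2: -3/4; s3: -4.
Taking the (1/7, 5/7, 1/7)-weighted average: (1/7)·(13/4) + (5/7)·(-3/4) + (1/7)·(-4) = -9/14.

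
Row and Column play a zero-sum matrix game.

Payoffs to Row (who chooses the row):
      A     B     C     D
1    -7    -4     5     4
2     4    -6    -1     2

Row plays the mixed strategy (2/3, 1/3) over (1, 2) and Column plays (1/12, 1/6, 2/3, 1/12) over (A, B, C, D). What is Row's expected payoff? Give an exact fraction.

11/9

Against (1/12, 1/6, 2/3, 1/12), each row's expected payoff is 1: 29/12; 2: -7/6.
Taking the (2/3, 1/3)-weighted average: (2/3)·(29/12) + (1/3)·(-7/6) = 11/9.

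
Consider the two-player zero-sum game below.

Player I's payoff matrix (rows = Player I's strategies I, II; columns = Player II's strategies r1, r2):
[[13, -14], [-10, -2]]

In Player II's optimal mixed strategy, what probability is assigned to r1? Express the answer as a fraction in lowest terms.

12/35

Row minima are -14 and -10, so Player I's maximin is -10; column maxima are 13 and -2, so Player II's minimax is -2. These differ, so the equilibrium is in mixed strategies.
Let Player II play r1 with probability q. Player I is indifferent when 13q − 14(1−q) = −10q − 2(1−q), giving q = 12/35.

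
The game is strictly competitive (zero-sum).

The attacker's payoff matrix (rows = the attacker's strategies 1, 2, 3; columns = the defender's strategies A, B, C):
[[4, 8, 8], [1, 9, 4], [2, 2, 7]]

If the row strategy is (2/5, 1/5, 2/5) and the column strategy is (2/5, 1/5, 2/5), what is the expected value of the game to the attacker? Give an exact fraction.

Against (2/5, 1/5, 2/5), each row's expected payoff is 1: 32/5; 2: 19/5; 3: 4.
Taking the (2/5, 1/5, 2/5)-weighted average: (2/5)·(32/5) + (1/5)·(19/5) + (2/5)·(4) = 123/25.

123/25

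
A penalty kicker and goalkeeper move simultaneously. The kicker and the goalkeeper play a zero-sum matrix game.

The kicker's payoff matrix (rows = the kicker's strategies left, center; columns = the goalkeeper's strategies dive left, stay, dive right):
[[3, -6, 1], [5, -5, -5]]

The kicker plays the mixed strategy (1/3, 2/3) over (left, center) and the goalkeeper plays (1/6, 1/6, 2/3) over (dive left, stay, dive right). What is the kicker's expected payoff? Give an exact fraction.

-13/6

Against (1/6, 1/6, 2/3), each row's expected payoff is left: 1/6; center: -10/3.
Taking the (1/3, 2/3)-weighted average: (1/3)·(1/6) + (2/3)·(-10/3) = -13/6.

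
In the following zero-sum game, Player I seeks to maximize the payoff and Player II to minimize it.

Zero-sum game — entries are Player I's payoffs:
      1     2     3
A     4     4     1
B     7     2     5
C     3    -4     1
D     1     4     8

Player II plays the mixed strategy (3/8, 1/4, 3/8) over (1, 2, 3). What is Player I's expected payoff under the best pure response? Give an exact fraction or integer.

A: (4)·(3/8) + (4)·(1/4) + (1)·(3/8) = 23/8.
B: (7)·(3/8) + (2)·(1/4) + (5)·(3/8) = 5.
C: (3)·(3/8) + (-4)·(1/4) + (1)·(3/8) = 1/2.
D: (1)·(3/8) + (4)·(1/4) + (8)·(3/8) = 35/8.
The best pure response is B with expected payoff 5.

5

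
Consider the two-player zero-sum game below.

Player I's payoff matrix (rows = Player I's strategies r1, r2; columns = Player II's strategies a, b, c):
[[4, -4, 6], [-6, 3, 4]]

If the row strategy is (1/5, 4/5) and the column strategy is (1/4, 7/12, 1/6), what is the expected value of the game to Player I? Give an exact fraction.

2/3

Against (1/4, 7/12, 1/6), each row's expected payoff is r1: -1/3; r2: 11/12.
Taking the (1/5, 4/5)-weighted average: (1/5)·(-1/3) + (4/5)·(11/12) = 2/3.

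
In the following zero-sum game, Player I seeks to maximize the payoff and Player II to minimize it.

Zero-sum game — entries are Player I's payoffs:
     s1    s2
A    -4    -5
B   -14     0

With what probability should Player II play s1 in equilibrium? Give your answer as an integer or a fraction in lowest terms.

1/3

Row minima are -5 and -14, so Player I's maximin is -5; column maxima are -4 and 0, so Player II's minimax is -4. These differ, so the equilibrium is in mixed strategies.
Let Player II play s1 with probability q. Player I is indifferent when −4q − 5(1−q) = −14q, giving q = 1/3.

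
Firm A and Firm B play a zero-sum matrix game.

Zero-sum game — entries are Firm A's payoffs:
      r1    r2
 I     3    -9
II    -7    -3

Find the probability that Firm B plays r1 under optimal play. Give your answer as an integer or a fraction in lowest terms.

Row minima are -9 and -7, so Firm A's maximin is -7; column maxima are 3 and -3, so Firm B's minimax is -3. These differ, so the equilibrium is in mixed strategies.
Let Firm B play r1 with probability q. Firm A is indifferent when 3q − 9(1−q) = −7q − 3(1−q), giving q = 3/8.

3/8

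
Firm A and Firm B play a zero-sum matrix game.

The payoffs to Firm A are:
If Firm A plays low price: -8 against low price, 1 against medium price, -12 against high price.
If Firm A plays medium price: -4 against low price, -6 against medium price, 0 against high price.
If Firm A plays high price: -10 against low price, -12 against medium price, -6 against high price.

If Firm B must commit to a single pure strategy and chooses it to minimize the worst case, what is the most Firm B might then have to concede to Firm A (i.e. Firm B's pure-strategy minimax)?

-4

The worst case (largest entry) in each column is low price: -4, medium price: 1, high price: 0.
The best (smallest) of these is -4.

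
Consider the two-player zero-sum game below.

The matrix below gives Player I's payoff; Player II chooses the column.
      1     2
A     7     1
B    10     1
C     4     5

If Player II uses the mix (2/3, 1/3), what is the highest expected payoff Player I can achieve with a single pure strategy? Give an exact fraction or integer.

7

A: (7)·(2/3) + (1)·(1/3) = 5.
B: (10)·(2/3) + (1)·(1/3) = 7.
C: (4)·(2/3) + (5)·(1/3) = 13/3.
The best pure response is B with expected payoff 7.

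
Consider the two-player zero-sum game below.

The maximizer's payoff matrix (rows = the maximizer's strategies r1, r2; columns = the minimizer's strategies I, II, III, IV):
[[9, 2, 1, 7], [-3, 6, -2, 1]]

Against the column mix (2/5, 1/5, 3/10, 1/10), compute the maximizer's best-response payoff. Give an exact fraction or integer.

r1: (9)·(2/5) + (2)·(1/5) + (1)·(3/10) + (7)·(1/10) = 5.
r2: (-3)·(2/5) + (6)·(1/5) + (-2)·(3/10) + (1)·(1/10) = -1/2.
The best pure response is r1 with expected payoff 5.

5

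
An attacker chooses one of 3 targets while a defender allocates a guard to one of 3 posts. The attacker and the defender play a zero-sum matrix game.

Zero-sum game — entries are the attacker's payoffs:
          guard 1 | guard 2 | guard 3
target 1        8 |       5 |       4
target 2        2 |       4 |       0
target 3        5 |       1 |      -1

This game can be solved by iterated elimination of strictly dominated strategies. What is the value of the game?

4

Row target 2 is strictly dominated by row target 1 (8>2, 5>4, 4>0); eliminate target 2.
Row target 3 is strictly dominated by row target 1 (8>5, 5>1, 4>-1); eliminate target 3.
Column guard 1 is strictly dominated by guard 2 for the defender (5<8); eliminate guard 1.
Column guard 2 is strictly dominated by guard 3 for the defender (4<5); eliminate guard 2.
Only (target 1, guard 3) remains, with payoff 4.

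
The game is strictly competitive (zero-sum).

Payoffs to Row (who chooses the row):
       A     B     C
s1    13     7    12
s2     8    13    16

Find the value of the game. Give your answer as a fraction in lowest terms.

113/11

Column C is strictly dominated by B for Column (it gives Row more in every row).
The remaining 2×2 game on (s1, s2) × (A, B) has no saddle point. Let Row play s1 with probability p; indifference gives 13p + 8(1−p) = 7p + 13(1−p), so p = 5/11.
Similarly Column's optimal q on A is 6/11, and the value is 13·(6/11) + (7)·(5/11) = 113/11.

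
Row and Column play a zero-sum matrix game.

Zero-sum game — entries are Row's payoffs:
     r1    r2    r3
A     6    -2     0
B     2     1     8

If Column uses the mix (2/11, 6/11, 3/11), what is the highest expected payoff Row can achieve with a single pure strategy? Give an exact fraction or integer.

34/11

A: (6)·(2/11) + (-2)·(6/11) + (0)·(3/11) = 0.
B: (2)·(2/11) + (1)·(6/11) + (8)·(3/11) = 34/11.
The best pure response is B with expected payoff 34/11.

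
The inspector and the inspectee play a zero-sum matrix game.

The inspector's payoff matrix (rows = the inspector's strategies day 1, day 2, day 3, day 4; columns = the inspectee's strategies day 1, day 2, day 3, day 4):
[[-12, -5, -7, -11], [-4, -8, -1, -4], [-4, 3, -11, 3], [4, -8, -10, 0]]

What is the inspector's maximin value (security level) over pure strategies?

The worst-case payoff for each row is day 1: -12, day 2: -8, day 3: -11, day 4: -10.
The best of these is -8.

-8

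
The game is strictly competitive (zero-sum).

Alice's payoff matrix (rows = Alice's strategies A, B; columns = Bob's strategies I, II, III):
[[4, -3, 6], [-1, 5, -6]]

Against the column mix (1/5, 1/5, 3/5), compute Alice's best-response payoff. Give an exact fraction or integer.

19/5

A: (4)·(1/5) + (-3)·(1/5) + (6)·(3/5) = 19/5.
B: (-1)·(1/5) + (5)·(1/5) + (-6)·(3/5) = -14/5.
The best pure response is A with expected payoff 19/5.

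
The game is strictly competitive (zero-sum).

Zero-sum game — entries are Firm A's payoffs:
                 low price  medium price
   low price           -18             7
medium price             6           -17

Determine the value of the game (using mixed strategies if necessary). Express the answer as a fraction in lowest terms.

Row minima are -18 and -17, so Firm A's maximin is -17; column maxima are 6 and 7, so Firm B's minimax is 6. These differ, so the equilibrium is in mixed strategies.
Let Firm A play low price with probability p. Firm B is indifferent when −18p + 6(1−p) = 7p − 17(1−p), giving p = 23/48.
Let Firm B play low price with probability q. Firm A is indifferent when −18q + 7(1−q) = 6q − 17(1−q), giving q = 1/2.
The value is -18·(1/2) + (7)·(1/2) = -11/2.

-11/2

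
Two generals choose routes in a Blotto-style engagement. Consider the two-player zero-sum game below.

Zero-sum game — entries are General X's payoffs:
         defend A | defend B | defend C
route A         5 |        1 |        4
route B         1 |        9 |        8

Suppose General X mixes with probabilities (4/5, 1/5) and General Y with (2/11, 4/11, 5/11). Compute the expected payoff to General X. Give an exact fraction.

214/55

Against (2/11, 4/11, 5/11), each row's expected payoff is route A: 34/11; route B: 78/11.
Taking the (4/5, 1/5)-weighted average: (4/5)·(34/11) + (1/5)·(78/11) = 214/55.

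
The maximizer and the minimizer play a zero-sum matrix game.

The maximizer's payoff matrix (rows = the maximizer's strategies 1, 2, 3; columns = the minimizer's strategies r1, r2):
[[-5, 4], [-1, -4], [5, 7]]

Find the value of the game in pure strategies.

Row minima: -5, -4, 5 → the maximizer's maximin is 5.
Column maxima: 5, 7 → the minimizer's minimax is 5.
They coincide at (3, r1), so the value is 5.

5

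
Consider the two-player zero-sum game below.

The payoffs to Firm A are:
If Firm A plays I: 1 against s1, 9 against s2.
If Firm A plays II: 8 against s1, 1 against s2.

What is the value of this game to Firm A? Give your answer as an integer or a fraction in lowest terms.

Row minima are 1 and 1, so Firm A's maximin is 1; column maxima are 8 and 9, so Firm B's minimax is 8. These differ, so the equilibrium is in mixed strategies.
Let Firm A play I with probability p. Firm B is indifferent when p + 8(1−p) = 9p + (1−p), giving p = 7/15.
Let Firm B play s1 with probability q. Firm A is indifferent when q + 9(1−q) = 8q + (1−q), giving q = 8/15.
The value is 1·(8/15) + (9)·(7/15) = 71/15.

71/15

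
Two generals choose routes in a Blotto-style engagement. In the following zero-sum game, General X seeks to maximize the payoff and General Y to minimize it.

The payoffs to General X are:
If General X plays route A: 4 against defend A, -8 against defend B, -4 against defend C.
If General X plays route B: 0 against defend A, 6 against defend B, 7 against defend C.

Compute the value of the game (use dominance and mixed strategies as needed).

4/3

Column defend C is strictly dominated by defend B for General Y (it gives General X more in every row).
The remaining 2×2 game on (route A, route B) × (defend A, defend B) has no saddle point. Let General X play route A with probability p; indifference gives 4p = −8p + 6(1−p), so p = 1/3.
Similarly General Y's optimal q on defend A is 7/9, and the value is 4·(7/9) + (-8)·(2/9) = 4/3.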